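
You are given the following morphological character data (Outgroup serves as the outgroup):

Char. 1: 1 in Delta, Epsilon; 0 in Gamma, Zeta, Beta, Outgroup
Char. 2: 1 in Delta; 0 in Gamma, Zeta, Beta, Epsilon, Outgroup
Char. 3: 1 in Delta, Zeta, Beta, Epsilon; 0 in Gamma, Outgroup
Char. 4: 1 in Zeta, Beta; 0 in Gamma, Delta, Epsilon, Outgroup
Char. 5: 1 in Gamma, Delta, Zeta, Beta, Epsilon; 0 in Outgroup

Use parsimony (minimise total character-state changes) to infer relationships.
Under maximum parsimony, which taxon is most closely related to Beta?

The outgroup has state '0' for every character, so '1' is the derived state throughout.
Only Delta and Epsilon show the derived state '1' for Char. 1, supporting them as a clade.
Char. 2: derived state '1' in Delta only — an autapomorphy, so it tells us nothing about relationships among taxa.
Char. 3 (derived state '1') is shared by Beta, Delta, Epsilon, and Zeta — a synapomorphy uniting that clade.
Char. 4 (derived state '1') is shared by Beta and Zeta — a synapomorphy uniting that clade.
Char. 5 (derived state '1') is shared by all ingroup taxa — unites the whole ingroup.
Most parsimonious ingroup topology: (((Beta,Zeta),(Epsilon,Delta)),Gamma).
Beta and Zeta form a cherry on this tree, so they are sister taxa.

Zeta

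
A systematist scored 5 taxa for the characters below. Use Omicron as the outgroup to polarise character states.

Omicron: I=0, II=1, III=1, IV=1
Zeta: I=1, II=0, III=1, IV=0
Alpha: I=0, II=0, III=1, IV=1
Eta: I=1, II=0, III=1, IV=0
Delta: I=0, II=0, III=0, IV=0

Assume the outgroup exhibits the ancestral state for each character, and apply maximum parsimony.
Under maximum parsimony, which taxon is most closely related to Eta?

Character polarity is set by the outgroup: the derived state is whichever differs from the outgroup's state, so for II, III, IV the derived state is '0', and for the remaining characters it is '1'.
I: derived state '1' in Eta and Zeta only — synapomorphy for {Eta, Zeta}.
All ingroup taxa share the derived state '0' for II; it defines the ingroup but does not resolve relationships within it.
III: derived state '0' in Delta only — an autapomorphy, so it tells us nothing about relationships among taxa.
IV: derived state '0' in Delta, Eta, and Zeta only — synapomorphy for {Delta, Eta, Zeta}.
Most parsimonious ingroup topology: (((Zeta,Eta),Delta),Alpha).
Eta and Zeta form a cherry on this tree, so they are sister taxa.

Zeta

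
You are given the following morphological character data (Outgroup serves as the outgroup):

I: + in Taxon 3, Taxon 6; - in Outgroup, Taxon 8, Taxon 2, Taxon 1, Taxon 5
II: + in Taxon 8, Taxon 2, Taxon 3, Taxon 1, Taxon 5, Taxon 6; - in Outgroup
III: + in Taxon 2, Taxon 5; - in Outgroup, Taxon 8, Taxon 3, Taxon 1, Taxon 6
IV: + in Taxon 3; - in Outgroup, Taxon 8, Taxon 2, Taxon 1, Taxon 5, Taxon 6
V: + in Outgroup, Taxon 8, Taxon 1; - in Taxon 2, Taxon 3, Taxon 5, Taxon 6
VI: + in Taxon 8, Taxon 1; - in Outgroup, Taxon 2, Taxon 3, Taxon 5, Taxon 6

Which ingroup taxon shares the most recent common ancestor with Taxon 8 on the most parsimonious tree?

Taxon 1

Character polarity is set by the outgroup: the derived state is whichever differs from the outgroup's state, so for V the derived state is '-', and for the remaining characters it is '+'.
Only Taxon 3 and Taxon 6 show the derived state '+' for I, supporting them as a clade.
All ingroup taxa share the derived state '+' for II; it defines the ingroup but does not resolve relationships within it.
III: derived state '+' in Taxon 2 and Taxon 5 only — synapomorphy for {Taxon 2, Taxon 5}.
IV (derived state '+') is unique to Taxon 3 (autapomorphy; uninformative for grouping).
V: derived state '-' in Taxon 2, Taxon 3, Taxon 5, and Taxon 6 only — synapomorphy for {Taxon 2, Taxon 3, Taxon 5, Taxon 6}.
Only Taxon 1 and Taxon 8 show the derived state '+' for VI, supporting them as a clade.
Most parsimonious ingroup topology: ((Taxon 8,Taxon 1),((Taxon 2,Taxon 5),(Taxon 3,Taxon 6))).
Taxon 8 and Taxon 1 form a cherry on this tree, so they are sister taxa.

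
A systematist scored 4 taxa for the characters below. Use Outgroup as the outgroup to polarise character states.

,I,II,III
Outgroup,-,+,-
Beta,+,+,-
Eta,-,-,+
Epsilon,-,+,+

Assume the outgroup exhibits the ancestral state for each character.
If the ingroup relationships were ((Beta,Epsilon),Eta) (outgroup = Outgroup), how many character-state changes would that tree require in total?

4

Map each character onto ((Beta,Epsilon),Eta) (rooted by Outgroup) and count the minimum state changes it requires (Fitch parsimony):
I: 1; II: 1; III: 2.
Total tree length = 4.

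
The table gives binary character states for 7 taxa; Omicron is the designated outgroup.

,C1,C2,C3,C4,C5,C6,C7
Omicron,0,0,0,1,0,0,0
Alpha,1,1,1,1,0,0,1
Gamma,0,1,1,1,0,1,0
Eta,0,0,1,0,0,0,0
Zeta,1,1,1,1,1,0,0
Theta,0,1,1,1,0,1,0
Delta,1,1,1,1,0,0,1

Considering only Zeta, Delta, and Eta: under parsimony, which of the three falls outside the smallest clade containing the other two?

Eta

Character polarity is set by the outgroup: the derived state is whichever differs from the outgroup's state, so for C4 the derived state is '0', and for the remaining characters it is '1'.
C1 (derived state '1') is shared by Alpha, Delta, and Zeta — a synapomorphy uniting that clade.
C2: derived state '1' in Alpha, Delta, Gamma, Theta, and Zeta only — synapomorphy for {Alpha, Delta, Gamma, Theta, Zeta}.
All ingroup taxa share the derived state '1' for C3; it defines the ingroup but does not resolve relationships within it.
C4 (derived state '0') is unique to Eta (autapomorphy; uninformative for grouping).
C5 (derived state '1') is unique to Zeta (autapomorphy; uninformative for grouping).
C6 (derived state '1') is shared by Gamma and Theta — a synapomorphy uniting that clade.
Only Alpha and Delta show the derived state '1' for C7, supporting them as a clade.
Most parsimonious ingroup topology: ((((Alpha,Delta),Zeta),(Gamma,Theta)),Eta).
Zeta and Delta share a more recent common ancestor with each other than either does with Eta, so Eta is the least closely related of the three.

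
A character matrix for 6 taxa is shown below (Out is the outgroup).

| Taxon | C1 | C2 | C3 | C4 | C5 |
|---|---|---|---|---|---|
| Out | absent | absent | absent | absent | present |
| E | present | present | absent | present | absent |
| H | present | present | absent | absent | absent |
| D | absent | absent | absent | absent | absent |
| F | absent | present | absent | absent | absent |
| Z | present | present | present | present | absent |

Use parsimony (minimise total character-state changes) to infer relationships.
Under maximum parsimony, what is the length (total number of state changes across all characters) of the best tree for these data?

Character polarity is set by the outgroup: the derived state is whichever differs from the outgroup's state, so for C5 the derived state is 'absent', and for the remaining characters it is 'present'.
C1 (derived state 'present') is shared by E, H, and Z — a synapomorphy uniting that clade.
C2: derived state 'present' in E, F, H, and Z only — synapomorphy for {E, F, H, Z}.
C3: derived state 'present' in Z only — an autapomorphy, so it tells us nothing about relationships among taxa.
C4: derived state 'present' in E and Z only — synapomorphy for {E, Z}.
All ingroup taxa share the derived state 'absent' for C5; it defines the ingroup but does not resolve relationships within it.
Most parsimonious ingroup topology: ((F,((Z,E),H)),D).
Changes per character on this tree: C1: 1; C2: 1; C3: 1; C4: 1; C5: 1.
Total = 5.

5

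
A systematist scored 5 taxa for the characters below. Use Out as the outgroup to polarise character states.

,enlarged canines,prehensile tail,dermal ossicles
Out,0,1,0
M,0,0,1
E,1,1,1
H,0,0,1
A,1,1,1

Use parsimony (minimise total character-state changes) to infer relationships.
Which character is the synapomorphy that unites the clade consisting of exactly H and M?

Character polarity is set by the outgroup: the derived state is whichever differs from the outgroup's state, so for prehensile tail the derived state is '0', and for the remaining characters it is '1'.
enlarged canines: derived state '1' in A and E only — synapomorphy for {A, E}.
prehensile tail (derived state '0') is shared by H and M — a synapomorphy uniting that clade.
All ingroup taxa share the derived state '1' for dermal ossicles; it defines the ingroup but does not resolve relationships within it.
Most parsimonious ingroup topology: ((M,H),(E,A)).
The clade {H, M} is supported by prehensile tail: its derived state '0' occurs in exactly those taxa and in no other taxon (including the outgroup).

prehensile tail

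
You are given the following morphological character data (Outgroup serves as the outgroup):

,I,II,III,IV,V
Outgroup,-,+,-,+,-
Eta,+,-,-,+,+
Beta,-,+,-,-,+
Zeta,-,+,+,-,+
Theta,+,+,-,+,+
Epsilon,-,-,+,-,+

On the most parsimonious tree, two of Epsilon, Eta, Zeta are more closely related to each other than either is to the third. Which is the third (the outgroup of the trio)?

Character polarity is set by the outgroup: the derived state is whichever differs from the outgroup's state, so for II, IV the derived state is '-', and for the remaining characters it is '+'.
Only Eta and Theta show the derived state '+' for I, supporting them as a clade.
II groups Epsilon and Eta, which is incompatible with the clades supported by the remaining characters; treating it as convergent (homoplasy) costs fewer steps than any alternative tree.
III (derived state '+') is shared by Epsilon and Zeta — a synapomorphy uniting that clade.
IV (derived state '-') is shared by Beta, Epsilon, and Zeta — a synapomorphy uniting that clade.
All ingroup taxa share the derived state '+' for V; it defines the ingroup but does not resolve relationships within it.
Most parsimonious ingroup topology: ((Eta,Theta),(Beta,(Zeta,Epsilon))).
Epsilon and Zeta share a more recent common ancestor with each other than either does with Eta, so Eta is the least closely related of the three.

Eta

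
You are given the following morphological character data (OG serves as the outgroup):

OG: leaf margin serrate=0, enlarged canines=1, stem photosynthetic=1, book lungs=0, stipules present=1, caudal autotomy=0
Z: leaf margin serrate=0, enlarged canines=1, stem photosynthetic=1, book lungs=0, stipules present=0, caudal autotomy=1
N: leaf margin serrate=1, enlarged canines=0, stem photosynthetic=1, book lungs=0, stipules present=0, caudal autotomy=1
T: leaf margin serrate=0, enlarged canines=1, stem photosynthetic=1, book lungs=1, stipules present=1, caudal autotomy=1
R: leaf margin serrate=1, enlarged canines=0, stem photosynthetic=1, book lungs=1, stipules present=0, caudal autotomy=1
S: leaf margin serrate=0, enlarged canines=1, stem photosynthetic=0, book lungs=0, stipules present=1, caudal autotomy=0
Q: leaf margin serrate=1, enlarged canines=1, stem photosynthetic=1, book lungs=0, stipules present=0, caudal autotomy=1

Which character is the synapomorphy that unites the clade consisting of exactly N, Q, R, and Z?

stipules present

Character polarity is set by the outgroup: the derived state is whichever differs from the outgroup's state, so for enlarged canines, stem photosynthetic, stipules present the derived state is '0', and for the remaining characters it is '1'.
leaf margin serrate (derived state '1') is shared by N, Q, and R — a synapomorphy uniting that clade.
enlarged canines: derived state '0' in N and R only — synapomorphy for {N, R}.
stem photosynthetic (derived state '0') is unique to S (autapomorphy; uninformative for grouping).
book lungs (state '1') occurs in R and T but conflicts with the nesting implied by the other characters — most parsimoniously interpreted as homoplasy.
stipules present: derived state '0' in N, Q, R, and Z only — synapomorphy for {N, Q, R, Z}.
caudal autotomy: derived state '1' in N, Q, R, T, and Z only — synapomorphy for {N, Q, R, T, Z}.
Most parsimonious ingroup topology: (((Z,((N,R),Q)),T),S).
The clade {N, Q, R, Z} is supported by stipules present: its derived state '0' occurs in exactly those taxa and in no other taxon (including the outgroup).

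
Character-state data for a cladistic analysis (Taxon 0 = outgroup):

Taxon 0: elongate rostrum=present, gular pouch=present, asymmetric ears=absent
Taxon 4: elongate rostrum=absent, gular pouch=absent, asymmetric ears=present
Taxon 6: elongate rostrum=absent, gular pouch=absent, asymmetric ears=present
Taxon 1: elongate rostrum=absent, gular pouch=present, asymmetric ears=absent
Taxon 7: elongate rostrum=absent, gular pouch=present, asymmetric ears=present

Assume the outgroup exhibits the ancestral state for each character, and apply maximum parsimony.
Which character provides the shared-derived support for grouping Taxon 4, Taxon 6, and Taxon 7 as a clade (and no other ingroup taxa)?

Character polarity is set by the outgroup: the derived state is whichever differs from the outgroup's state, so for elongate rostrum, gular pouch the derived state is 'absent', and for the remaining characters it is 'present'.
All ingroup taxa share the derived state 'absent' for elongate rostrum; it defines the ingroup but does not resolve relationships within it.
gular pouch (derived state 'absent') is shared by Taxon 4 and Taxon 6 — a synapomorphy uniting that clade.
Only Taxon 4, Taxon 6, and Taxon 7 show the derived state 'present' for asymmetric ears, supporting them as a clade.
Most parsimonious ingroup topology: (((Taxon 6,Taxon 4),Taxon 7),Taxon 1).
The clade {Taxon 4, Taxon 6, Taxon 7} is supported by asymmetric ears: its derived state 'present' occurs in exactly those taxa and in no other taxon (including the outgroup).

asymmetric ears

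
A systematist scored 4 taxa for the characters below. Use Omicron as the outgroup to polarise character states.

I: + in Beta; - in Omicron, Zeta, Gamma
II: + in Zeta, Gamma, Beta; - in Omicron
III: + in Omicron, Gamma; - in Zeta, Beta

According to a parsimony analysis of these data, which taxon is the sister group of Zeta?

Beta

Character polarity is set by the outgroup: the derived state is whichever differs from the outgroup's state, so for III the derived state is '-', and for the remaining characters it is '+'.
I: derived state '+' in Beta only — an autapomorphy, so it tells us nothing about relationships among taxa.
II (derived state '+') is shared by all ingroup taxa — unites the whole ingroup.
III (derived state '-') is shared by Beta and Zeta — a synapomorphy uniting that clade.
Most parsimonious ingroup topology: ((Zeta,Beta),Gamma).
Zeta and Beta form a cherry on this tree, so they are sister taxa.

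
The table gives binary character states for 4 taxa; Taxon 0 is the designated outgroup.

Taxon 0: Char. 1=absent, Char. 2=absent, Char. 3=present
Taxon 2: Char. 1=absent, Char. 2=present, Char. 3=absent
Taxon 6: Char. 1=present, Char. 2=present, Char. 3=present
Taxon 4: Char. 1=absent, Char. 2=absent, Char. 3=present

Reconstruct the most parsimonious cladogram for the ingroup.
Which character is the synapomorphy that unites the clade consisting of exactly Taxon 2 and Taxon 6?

Character polarity is set by the outgroup: the derived state is whichever differs from the outgroup's state, so for Char. 3 the derived state is 'absent', and for the remaining characters it is 'present'.
Char. 1 (derived state 'present') is unique to Taxon 6 (autapomorphy; uninformative for grouping).
Char. 2 (derived state 'present') is shared by Taxon 2 and Taxon 6 — a synapomorphy uniting that clade.
Char. 3: derived state 'absent' in Taxon 2 only — an autapomorphy, so it tells us nothing about relationships among taxa.
Most parsimonious ingroup topology: ((Taxon 2,Taxon 6),Taxon 4).
The clade {Taxon 2, Taxon 6} is supported by Char. 2: its derived state 'present' occurs in exactly those taxa and in no other taxon (including the outgroup).

Char. 2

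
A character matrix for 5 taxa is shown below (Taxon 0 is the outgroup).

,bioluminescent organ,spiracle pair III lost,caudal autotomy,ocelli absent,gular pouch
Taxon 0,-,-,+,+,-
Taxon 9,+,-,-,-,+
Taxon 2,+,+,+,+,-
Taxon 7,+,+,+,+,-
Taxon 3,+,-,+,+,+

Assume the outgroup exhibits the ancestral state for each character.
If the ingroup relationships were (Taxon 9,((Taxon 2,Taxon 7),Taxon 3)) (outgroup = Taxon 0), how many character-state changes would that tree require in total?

6

Map each character onto (Taxon 9,((Taxon 2,Taxon 7),Taxon 3)) (rooted by Taxon 0) and count the minimum state changes it requires (Fitch parsimony):
bioluminescent organ: 1; spiracle pair III lost: 1; caudal autotomy: 1; ocelli absent: 1; gular pouch: 2.
Total tree length = 6.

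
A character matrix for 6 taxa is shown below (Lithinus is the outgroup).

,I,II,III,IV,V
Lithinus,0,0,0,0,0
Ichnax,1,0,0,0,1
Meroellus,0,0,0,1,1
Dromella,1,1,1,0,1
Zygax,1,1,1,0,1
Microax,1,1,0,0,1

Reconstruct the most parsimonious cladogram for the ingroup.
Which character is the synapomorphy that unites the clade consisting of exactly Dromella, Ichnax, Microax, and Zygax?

The outgroup has state '0' for every character, so '1' is the derived state throughout.
I (derived state '1') is shared by Dromella, Ichnax, Microax, and Zygax — a synapomorphy uniting that clade.
II (derived state '1') is shared by Dromella, Microax, and Zygax — a synapomorphy uniting that clade.
III: derived state '1' in Dromella and Zygax only — synapomorphy for {Dromella, Zygax}.
IV (derived state '1') is unique to Meroellus (autapomorphy; uninformative for grouping).
All ingroup taxa share the derived state '1' for V; it defines the ingroup but does not resolve relationships within it.
Most parsimonious ingroup topology: ((Ichnax,((Dromella,Zygax),Microax)),Meroellus).
The clade {Dromella, Ichnax, Microax, Zygax} is supported by I: its derived state '1' occurs in exactly those taxa and in no other taxon (including the outgroup).

I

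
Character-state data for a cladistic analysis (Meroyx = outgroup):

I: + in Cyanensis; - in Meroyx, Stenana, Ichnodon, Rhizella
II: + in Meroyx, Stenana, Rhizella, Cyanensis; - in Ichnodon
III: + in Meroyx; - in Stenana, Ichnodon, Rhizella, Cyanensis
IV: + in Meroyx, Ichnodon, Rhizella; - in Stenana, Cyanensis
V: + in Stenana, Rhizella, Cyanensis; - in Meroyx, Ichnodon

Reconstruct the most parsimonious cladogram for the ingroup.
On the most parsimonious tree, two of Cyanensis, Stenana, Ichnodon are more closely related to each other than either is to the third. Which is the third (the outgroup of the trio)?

Character polarity is set by the outgroup: the derived state is whichever differs from the outgroup's state, so for II, III, IV the derived state is '-', and for the remaining characters it is '+'.
I: derived state '+' in Cyanensis only — an autapomorphy, so it tells us nothing about relationships among taxa.
II: derived state '-' in Ichnodon only — an autapomorphy, so it tells us nothing about relationships among taxa.
All ingroup taxa share the derived state '-' for III; it defines the ingroup but does not resolve relationships within it.
IV: derived state '-' in Cyanensis and Stenana only — synapomorphy for {Cyanensis, Stenana}.
V: derived state '+' in Cyanensis, Rhizella, and Stenana only — synapomorphy for {Cyanensis, Rhizella, Stenana}.
Most parsimonious ingroup topology: (((Stenana,Cyanensis),Rhizella),Ichnodon).
Cyanensis and Stenana share a more recent common ancestor with each other than either does with Ichnodon, so Ichnodon is the least closely related of the three.

Ichnodon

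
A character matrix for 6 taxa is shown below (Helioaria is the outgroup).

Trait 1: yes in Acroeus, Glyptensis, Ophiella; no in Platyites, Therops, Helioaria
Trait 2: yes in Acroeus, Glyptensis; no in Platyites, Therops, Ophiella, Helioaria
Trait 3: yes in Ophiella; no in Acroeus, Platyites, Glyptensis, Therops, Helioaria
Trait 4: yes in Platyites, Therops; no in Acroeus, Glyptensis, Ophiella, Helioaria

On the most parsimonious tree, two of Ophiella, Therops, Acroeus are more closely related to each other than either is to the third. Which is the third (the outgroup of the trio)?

Therops

The outgroup has state 'no' for every character, so 'yes' is the derived state throughout.
Trait 1 (derived state 'yes') is shared by Acroeus, Glyptensis, and Ophiella — a synapomorphy uniting that clade.
Trait 2: derived state 'yes' in Acroeus and Glyptensis only — synapomorphy for {Acroeus, Glyptensis}.
Trait 3: derived state 'yes' in Ophiella only — an autapomorphy, so it tells us nothing about relationships among taxa.
Trait 4 (derived state 'yes') is shared by Platyites and Therops — a synapomorphy uniting that clade.
Most parsimonious ingroup topology: ((Therops,Platyites),((Glyptensis,Acroeus),Ophiella)).
Ophiella and Acroeus share a more recent common ancestor with each other than either does with Therops, so Therops is the least closely related of the three.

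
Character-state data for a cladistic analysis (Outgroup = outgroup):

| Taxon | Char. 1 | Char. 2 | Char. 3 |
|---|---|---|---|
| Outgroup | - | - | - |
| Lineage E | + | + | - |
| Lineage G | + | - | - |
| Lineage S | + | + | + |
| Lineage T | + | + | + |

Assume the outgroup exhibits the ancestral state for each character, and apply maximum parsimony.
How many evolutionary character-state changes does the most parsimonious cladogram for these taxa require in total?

The outgroup has state '-' for every character, so '+' is the derived state throughout.
All ingroup taxa share the derived state '+' for Char. 1; it defines the ingroup but does not resolve relationships within it.
Only Lineage E, Lineage S, and Lineage T show the derived state '+' for Char. 2, supporting them as a clade.
Only Lineage S and Lineage T show the derived state '+' for Char. 3, supporting them as a clade.
Most parsimonious ingroup topology: ((Lineage E,(Lineage S,Lineage T)),Lineage G).
Changes per character on this tree: Char. 1: 1; Char. 2: 1; Char. 3: 1.
Total = 3.

3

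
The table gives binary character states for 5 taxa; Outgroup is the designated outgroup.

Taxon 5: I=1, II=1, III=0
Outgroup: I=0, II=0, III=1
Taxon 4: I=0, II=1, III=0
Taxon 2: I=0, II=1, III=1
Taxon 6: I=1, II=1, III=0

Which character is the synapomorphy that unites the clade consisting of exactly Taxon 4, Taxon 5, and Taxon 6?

III

Character polarity is set by the outgroup: the derived state is whichever differs from the outgroup's state, so for III the derived state is '0', and for the remaining characters it is '1'.
Only Taxon 5 and Taxon 6 show the derived state '1' for I, supporting them as a clade.
II (derived state '1') is shared by all ingroup taxa — unites the whole ingroup.
III (derived state '0') is shared by Taxon 4, Taxon 5, and Taxon 6 — a synapomorphy uniting that clade.
Most parsimonious ingroup topology: ((Taxon 4,(Taxon 5,Taxon 6)),Taxon 2).
The clade {Taxon 4, Taxon 5, Taxon 6} is supported by III: its derived state '0' occurs in exactly those taxa and in no other taxon (including the outgroup).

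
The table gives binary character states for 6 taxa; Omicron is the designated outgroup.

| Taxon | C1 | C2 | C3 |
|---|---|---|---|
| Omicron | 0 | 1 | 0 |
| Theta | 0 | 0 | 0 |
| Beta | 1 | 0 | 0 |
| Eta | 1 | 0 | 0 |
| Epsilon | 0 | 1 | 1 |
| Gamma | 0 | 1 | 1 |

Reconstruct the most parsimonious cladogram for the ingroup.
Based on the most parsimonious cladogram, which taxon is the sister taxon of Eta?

Beta

Character polarity is set by the outgroup: the derived state is whichever differs from the outgroup's state, so for C2 the derived state is '0', and for the remaining characters it is '1'.
C1 (derived state '1') is shared by Beta and Eta — a synapomorphy uniting that clade.
C2: derived state '0' in Beta, Eta, and Theta only — synapomorphy for {Beta, Eta, Theta}.
C3 (derived state '1') is shared by Epsilon and Gamma — a synapomorphy uniting that clade.
Most parsimonious ingroup topology: ((Theta,(Beta,Eta)),(Epsilon,Gamma)).
Eta and Beta form a cherry on this tree, so they are sister taxa.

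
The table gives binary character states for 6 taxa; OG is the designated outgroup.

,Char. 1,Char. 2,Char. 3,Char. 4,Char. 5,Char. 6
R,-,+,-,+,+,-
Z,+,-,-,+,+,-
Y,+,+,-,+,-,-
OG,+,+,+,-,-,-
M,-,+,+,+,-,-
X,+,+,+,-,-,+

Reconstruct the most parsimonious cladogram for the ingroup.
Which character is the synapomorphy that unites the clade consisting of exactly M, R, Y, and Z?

Char. 4

Character polarity is set by the outgroup: the derived state is whichever differs from the outgroup's state, so for Char. 1, Char. 2, Char. 3 the derived state is '-', and for the remaining characters it is '+'.
Char. 1 groups M and R, which is incompatible with the clades supported by the remaining characters; treating it as convergent (homoplasy) costs fewer steps than any alternative tree.
Char. 2: derived state '-' in Z only — an autapomorphy, so it tells us nothing about relationships among taxa.
Only R, Y, and Z show the derived state '-' for Char. 3, supporting them as a clade.
Only M, R, Y, and Z show the derived state '+' for Char. 4, supporting them as a clade.
Char. 5 (derived state '+') is shared by R and Z — a synapomorphy uniting that clade.
Char. 6 (derived state '+') is unique to X (autapomorphy; uninformative for grouping).
Most parsimonious ingroup topology: (X,((Y,(Z,R)),M)).
The clade {M, R, Y, Z} is supported by Char. 4: its derived state '+' occurs in exactly those taxa and in no other taxon (including the outgroup).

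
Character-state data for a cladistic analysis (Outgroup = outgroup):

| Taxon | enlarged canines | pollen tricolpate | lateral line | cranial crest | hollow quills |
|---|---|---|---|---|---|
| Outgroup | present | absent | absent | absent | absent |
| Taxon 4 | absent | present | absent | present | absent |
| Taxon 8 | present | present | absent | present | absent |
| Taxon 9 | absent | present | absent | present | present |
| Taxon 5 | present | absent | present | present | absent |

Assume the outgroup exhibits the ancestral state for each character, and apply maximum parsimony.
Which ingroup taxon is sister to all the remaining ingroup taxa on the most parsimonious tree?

Character polarity is set by the outgroup: the derived state is whichever differs from the outgroup's state, so for enlarged canines the derived state is 'absent', and for the remaining characters it is 'present'.
Only Taxon 4 and Taxon 9 show the derived state 'absent' for enlarged canines, supporting them as a clade.
pollen tricolpate (derived state 'present') is shared by Taxon 4, Taxon 8, and Taxon 9 — a synapomorphy uniting that clade.
lateral line (derived state 'present') is unique to Taxon 5 (autapomorphy; uninformative for grouping).
cranial crest (derived state 'present') is shared by all ingroup taxa — unites the whole ingroup.
hollow quills (derived state 'present') is unique to Taxon 9 (autapomorphy; uninformative for grouping).
Most parsimonious ingroup topology: (((Taxon 4,Taxon 9),Taxon 8),Taxon 5).
Taxon 5 is sister to the clade containing all other ingroup taxa, so it is the earliest-diverging (most basal) ingroup lineage.

Taxon 5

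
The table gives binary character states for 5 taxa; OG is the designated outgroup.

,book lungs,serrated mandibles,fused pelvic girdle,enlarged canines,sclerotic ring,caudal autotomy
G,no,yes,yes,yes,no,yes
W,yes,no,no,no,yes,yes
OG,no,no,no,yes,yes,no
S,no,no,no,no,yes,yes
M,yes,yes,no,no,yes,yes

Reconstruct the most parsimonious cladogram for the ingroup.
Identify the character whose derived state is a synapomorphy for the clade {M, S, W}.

Character polarity is set by the outgroup: the derived state is whichever differs from the outgroup's state, so for enlarged canines, sclerotic ring the derived state is 'no', and for the remaining characters it is 'yes'.
book lungs: derived state 'yes' in M and W only — synapomorphy for {M, W}.
serrated mandibles groups G and M, which is incompatible with the clades supported by the remaining characters; treating it as convergent (homoplasy) costs fewer steps than any alternative tree.
fused pelvic girdle (derived state 'yes') is unique to G (autapomorphy; uninformative for grouping).
Only M, S, and W show the derived state 'no' for enlarged canines, supporting them as a clade.
sclerotic ring (derived state 'no') is unique to G (autapomorphy; uninformative for grouping).
All ingroup taxa share the derived state 'yes' for caudal autotomy; it defines the ingroup but does not resolve relationships within it.
Most parsimonious ingroup topology: ((S,(M,W)),G).
The clade {M, S, W} is supported by enlarged canines: its derived state 'no' occurs in exactly those taxa and in no other taxon (including the outgroup).

enlarged canines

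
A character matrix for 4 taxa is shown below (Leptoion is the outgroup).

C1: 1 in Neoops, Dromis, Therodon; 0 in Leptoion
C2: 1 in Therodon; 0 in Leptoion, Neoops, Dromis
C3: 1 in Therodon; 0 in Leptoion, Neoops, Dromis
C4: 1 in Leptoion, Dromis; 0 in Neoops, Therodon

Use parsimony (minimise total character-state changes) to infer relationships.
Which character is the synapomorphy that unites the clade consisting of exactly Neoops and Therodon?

Character polarity is set by the outgroup: the derived state is whichever differs from the outgroup's state, so for C4 the derived state is '0', and for the remaining characters it is '1'.
C1 (derived state '1') is shared by all ingroup taxa — unites the whole ingroup.
C2: derived state '1' in Therodon only — an autapomorphy, so it tells us nothing about relationships among taxa.
C3 (derived state '1') is unique to Therodon (autapomorphy; uninformative for grouping).
C4: derived state '0' in Neoops and Therodon only — synapomorphy for {Neoops, Therodon}.
Most parsimonious ingroup topology: ((Therodon,Neoops),Dromis).
The clade {Neoops, Therodon} is supported by C4: its derived state '0' occurs in exactly those taxa and in no other taxon (including the outgroup).

C4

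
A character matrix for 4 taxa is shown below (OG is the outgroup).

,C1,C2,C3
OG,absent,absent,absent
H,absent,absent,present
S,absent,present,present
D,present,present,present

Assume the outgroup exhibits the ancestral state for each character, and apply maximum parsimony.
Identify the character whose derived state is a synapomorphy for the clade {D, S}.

C2

The outgroup has state 'absent' for every character, so 'present' is the derived state throughout.
C1 (derived state 'present') is unique to D (autapomorphy; uninformative for grouping).
C2 (derived state 'present') is shared by D and S — a synapomorphy uniting that clade.
C3 (derived state 'present') is shared by all ingroup taxa — unites the whole ingroup.
Most parsimonious ingroup topology: (H,(S,D)).
The clade {D, S} is supported by C2: its derived state 'present' occurs in exactly those taxa and in no other taxon (including the outgroup).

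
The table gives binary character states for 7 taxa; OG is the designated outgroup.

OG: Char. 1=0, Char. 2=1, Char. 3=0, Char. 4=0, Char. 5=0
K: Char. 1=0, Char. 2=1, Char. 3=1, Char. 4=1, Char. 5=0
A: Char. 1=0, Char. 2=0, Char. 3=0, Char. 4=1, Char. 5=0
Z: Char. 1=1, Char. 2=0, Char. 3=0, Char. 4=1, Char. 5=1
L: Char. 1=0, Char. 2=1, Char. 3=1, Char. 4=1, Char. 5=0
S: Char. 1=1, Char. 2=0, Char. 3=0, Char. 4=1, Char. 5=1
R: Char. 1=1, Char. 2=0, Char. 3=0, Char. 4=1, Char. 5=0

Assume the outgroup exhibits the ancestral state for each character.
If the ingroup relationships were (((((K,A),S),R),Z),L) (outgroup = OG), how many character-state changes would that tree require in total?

9

Map each character onto (((((K,A),S),R),Z),L) (rooted by OG) and count the minimum state changes it requires (Fitch parsimony):
Char. 1: 2; Char. 2: 2; Char. 3: 2; Char. 4: 1; Char. 5: 2.
Total tree length = 9.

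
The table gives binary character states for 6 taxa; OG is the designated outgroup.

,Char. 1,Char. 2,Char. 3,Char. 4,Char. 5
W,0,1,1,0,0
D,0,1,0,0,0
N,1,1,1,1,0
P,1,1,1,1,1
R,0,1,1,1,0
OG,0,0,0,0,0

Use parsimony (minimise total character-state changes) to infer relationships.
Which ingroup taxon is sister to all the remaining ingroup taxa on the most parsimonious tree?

The outgroup has state '0' for every character, so '1' is the derived state throughout.
Char. 1 (derived state '1') is shared by N and P — a synapomorphy uniting that clade.
All ingroup taxa share the derived state '1' for Char. 2; it defines the ingroup but does not resolve relationships within it.
Only N, P, R, and W show the derived state '1' for Char. 3, supporting them as a clade.
Char. 4 (derived state '1') is shared by N, P, and R — a synapomorphy uniting that clade.
Char. 5: derived state '1' in P only — an autapomorphy, so it tells us nothing about relationships among taxa.
Most parsimonious ingroup topology: (((R,(N,P)),W),D).
D is sister to the clade containing all other ingroup taxa, so it is the earliest-diverging (most basal) ingroup lineage.

D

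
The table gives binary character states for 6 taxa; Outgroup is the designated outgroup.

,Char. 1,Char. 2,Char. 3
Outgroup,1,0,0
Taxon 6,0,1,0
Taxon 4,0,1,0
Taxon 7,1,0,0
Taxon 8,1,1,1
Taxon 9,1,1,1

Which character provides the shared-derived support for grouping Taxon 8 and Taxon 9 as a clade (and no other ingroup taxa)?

Character polarity is set by the outgroup: the derived state is whichever differs from the outgroup's state, so for Char. 1 the derived state is '0', and for the remaining characters it is '1'.
Char. 1 (derived state '0') is shared by Taxon 4 and Taxon 6 — a synapomorphy uniting that clade.
Char. 2 (derived state '1') is shared by Taxon 4, Taxon 6, Taxon 8, and Taxon 9 — a synapomorphy uniting that clade.
Only Taxon 8 and Taxon 9 show the derived state '1' for Char. 3, supporting them as a clade.
Most parsimonious ingroup topology: (((Taxon 6,Taxon 4),(Taxon 8,Taxon 9)),Taxon 7).
The clade {Taxon 8, Taxon 9} is supported by Char. 3: its derived state '1' occurs in exactly those taxa and in no other taxon (including the outgroup).

Char. 3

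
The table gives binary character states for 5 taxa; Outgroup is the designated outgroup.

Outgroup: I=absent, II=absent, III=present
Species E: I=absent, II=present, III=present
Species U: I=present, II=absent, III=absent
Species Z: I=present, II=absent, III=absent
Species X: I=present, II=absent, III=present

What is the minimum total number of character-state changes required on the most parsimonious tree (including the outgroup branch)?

Character polarity is set by the outgroup: the derived state is whichever differs from the outgroup's state, so for III the derived state is 'absent', and for the remaining characters it is 'present'.
Only Species U, Species X, and Species Z show the derived state 'present' for I, supporting them as a clade.
II: derived state 'present' in Species E only — an autapomorphy, so it tells us nothing about relationships among taxa.
III (derived state 'absent') is shared by Species U and Species Z — a synapomorphy uniting that clade.
Most parsimonious ingroup topology: (((Species Z,Species U),Species X),Species E).
Changes per character on this tree: I: 1; II: 1; III: 1.
Total = 3.

3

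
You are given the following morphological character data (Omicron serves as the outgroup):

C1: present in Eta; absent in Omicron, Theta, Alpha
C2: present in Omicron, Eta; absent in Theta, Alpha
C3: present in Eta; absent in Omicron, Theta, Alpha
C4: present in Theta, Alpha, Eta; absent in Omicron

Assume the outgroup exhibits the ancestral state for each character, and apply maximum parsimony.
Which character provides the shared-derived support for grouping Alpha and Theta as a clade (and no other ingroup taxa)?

Character polarity is set by the outgroup: the derived state is whichever differs from the outgroup's state, so for C2 the derived state is 'absent', and for the remaining characters it is 'present'.
C1: derived state 'present' in Eta only — an autapomorphy, so it tells us nothing about relationships among taxa.
C2 (derived state 'absent') is shared by Alpha and Theta — a synapomorphy uniting that clade.
C3: derived state 'present' in Eta only — an autapomorphy, so it tells us nothing about relationships among taxa.
C4 (derived state 'present') is shared by all ingroup taxa — unites the whole ingroup.
Most parsimonious ingroup topology: ((Theta,Alpha),Eta).
The clade {Alpha, Theta} is supported by C2: its derived state 'absent' occurs in exactly those taxa and in no other taxon (including the outgroup).

C2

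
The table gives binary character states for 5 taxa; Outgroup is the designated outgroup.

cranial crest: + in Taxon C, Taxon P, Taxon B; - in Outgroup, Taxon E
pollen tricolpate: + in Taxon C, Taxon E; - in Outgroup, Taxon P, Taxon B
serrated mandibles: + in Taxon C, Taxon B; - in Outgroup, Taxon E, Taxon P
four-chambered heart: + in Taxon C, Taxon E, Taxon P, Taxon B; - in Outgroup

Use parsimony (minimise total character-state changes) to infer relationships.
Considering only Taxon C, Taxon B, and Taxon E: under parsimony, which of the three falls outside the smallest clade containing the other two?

The outgroup has state '-' for every character, so '+' is the derived state throughout.
cranial crest: derived state '+' in Taxon B, Taxon C, and Taxon P only — synapomorphy for {Taxon B, Taxon C, Taxon P}.
pollen tricolpate groups Taxon C and Taxon E, which is incompatible with the clades supported by the remaining characters; treating it as convergent (homoplasy) costs fewer steps than any alternative tree.
serrated mandibles: derived state '+' in Taxon B and Taxon C only — synapomorphy for {Taxon B, Taxon C}.
All ingroup taxa share the derived state '+' for four-chambered heart; it defines the ingroup but does not resolve relationships within it.
Most parsimonious ingroup topology: (((Taxon C,Taxon B),Taxon P),Taxon E).
Taxon B and Taxon C share a more recent common ancestor with each other than either does with Taxon E, so Taxon E is the least closely related of the three.

Taxon E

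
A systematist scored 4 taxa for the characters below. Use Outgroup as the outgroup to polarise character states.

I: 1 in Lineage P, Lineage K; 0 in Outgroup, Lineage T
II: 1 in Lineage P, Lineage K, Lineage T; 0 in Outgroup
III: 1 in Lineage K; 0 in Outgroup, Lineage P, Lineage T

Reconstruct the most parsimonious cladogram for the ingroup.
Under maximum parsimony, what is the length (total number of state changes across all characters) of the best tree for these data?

3

The outgroup has state '0' for every character, so '1' is the derived state throughout.
I (derived state '1') is shared by Lineage K and Lineage P — a synapomorphy uniting that clade.
II (derived state '1') is shared by all ingroup taxa — unites the whole ingroup.
III: derived state '1' in Lineage K only — an autapomorphy, so it tells us nothing about relationships among taxa.
Most parsimonious ingroup topology: ((Lineage P,Lineage K),Lineage T).
Changes per character on this tree: I: 1; II: 1; III: 1.
Total = 3.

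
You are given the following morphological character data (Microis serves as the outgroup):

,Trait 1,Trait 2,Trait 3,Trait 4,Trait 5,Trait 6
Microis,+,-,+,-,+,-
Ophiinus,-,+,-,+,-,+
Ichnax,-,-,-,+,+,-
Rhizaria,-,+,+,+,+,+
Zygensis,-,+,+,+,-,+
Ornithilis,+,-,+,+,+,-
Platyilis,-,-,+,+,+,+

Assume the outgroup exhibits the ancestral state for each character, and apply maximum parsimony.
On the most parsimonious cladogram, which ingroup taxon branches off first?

Ornithilis

Character polarity is set by the outgroup: the derived state is whichever differs from the outgroup's state, so for Trait 1, Trait 3, Trait 5 the derived state is '-', and for the remaining characters it is '+'.
Trait 1: derived state '-' in Ichnax, Ophiinus, Platyilis, Rhizaria, and Zygensis only — synapomorphy for {Ichnax, Ophiinus, Platyilis, Rhizaria, Zygensis}.
Trait 2 (derived state '+') is shared by Ophiinus, Rhizaria, and Zygensis — a synapomorphy uniting that clade.
Trait 3 (state '-') occurs in Ichnax and Ophiinus but conflicts with the nesting implied by the other characters — most parsimoniously interpreted as homoplasy.
Trait 4 (derived state '+') is shared by all ingroup taxa — unites the whole ingroup.
Only Ophiinus and Zygensis show the derived state '-' for Trait 5, supporting them as a clade.
Trait 6 (derived state '+') is shared by Ophiinus, Platyilis, Rhizaria, and Zygensis — a synapomorphy uniting that clade.
Most parsimonious ingroup topology: (((Platyilis,((Ophiinus,Zygensis),Rhizaria)),Ichnax),Ornithilis).
Ornithilis is sister to the clade containing all other ingroup taxa, so it is the earliest-diverging (most basal) ingroup lineage.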